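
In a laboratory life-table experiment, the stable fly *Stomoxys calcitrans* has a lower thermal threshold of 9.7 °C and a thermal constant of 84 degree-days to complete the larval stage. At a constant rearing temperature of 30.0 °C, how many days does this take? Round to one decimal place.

4.1 days

Daily accumulation = 30.0 − 9.7 = 20.3 DD/day.
Duration = 84 / 20.3 = 4.138 ≈ 4.1 days.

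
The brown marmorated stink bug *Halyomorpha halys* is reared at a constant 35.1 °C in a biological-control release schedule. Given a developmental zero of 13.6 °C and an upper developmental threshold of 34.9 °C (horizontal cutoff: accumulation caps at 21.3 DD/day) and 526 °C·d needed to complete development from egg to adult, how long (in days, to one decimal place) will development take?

24.7 days

Temperature 35.1 °C exceeds the upper threshold, so daily accumulation caps at 34.9 − 13.6 = 21.3 DD/day.
Duration = 526 / 21.3 = 24.695 ≈ 24.7 days.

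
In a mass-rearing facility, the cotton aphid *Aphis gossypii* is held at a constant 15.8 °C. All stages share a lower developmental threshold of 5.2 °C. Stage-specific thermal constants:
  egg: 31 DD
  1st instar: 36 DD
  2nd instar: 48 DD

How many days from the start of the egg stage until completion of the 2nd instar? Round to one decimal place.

Daily accumulation at 15.8 °C = 15.8 − 5.2 = 10.6 DD/day.
Total K = 31 + 36 + 48 = 115 DD.
Total duration = 115 / 10.6 = 10.849 ≈ 10.8 days.

10.8 days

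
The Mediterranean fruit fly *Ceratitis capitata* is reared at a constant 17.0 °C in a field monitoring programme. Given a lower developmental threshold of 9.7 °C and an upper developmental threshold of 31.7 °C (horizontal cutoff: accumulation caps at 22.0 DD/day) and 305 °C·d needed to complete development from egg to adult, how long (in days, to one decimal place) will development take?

Daily accumulation = 17.0 − 9.7 = 7.3 DD/day.
Duration = 305 / 7.3 = 41.781 ≈ 41.8 days.

41.8 days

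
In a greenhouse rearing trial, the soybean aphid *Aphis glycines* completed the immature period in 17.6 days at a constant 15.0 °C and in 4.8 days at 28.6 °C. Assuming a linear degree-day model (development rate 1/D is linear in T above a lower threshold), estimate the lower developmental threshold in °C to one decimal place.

9.9 °C

Equal thermal constants: D₁(T₁ − T_b) = D₂(T₂ − T_b).
17.6·(15.0 − T_b) = 4.8·(28.6 − T_b)
T_b = (17.6·15.0 − 4.8·28.6) / (17.6 − 4.8) = 126.72 / 12.8 = 9.900 °C ≈ 9.9 °C.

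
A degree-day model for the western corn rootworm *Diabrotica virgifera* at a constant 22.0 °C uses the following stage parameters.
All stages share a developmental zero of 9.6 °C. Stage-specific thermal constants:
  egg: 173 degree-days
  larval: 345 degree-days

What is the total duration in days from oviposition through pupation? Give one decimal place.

41.8 days

Daily accumulation at 22.0 °C = 22.0 − 9.6 = 12.4 DD/day.
Total K = 173 + 345 = 518 DD.
Total duration = 518 / 12.4 = 41.774 ≈ 41.8 days.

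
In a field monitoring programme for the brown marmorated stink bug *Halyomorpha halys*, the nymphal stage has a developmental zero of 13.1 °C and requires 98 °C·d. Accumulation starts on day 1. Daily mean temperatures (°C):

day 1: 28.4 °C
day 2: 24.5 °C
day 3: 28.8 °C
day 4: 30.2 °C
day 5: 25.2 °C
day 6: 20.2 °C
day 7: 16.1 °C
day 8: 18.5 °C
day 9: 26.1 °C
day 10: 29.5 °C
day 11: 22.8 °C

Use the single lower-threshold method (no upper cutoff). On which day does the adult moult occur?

Daily DD above 13.1 °C: 15.3, 11.4, 15.7, 17.1, 12.1, 7.1, 3.0, 5.4, 13.0, 16.4, 9.7.
Cumulative: 15.3, 26.7, 42.4, 59.5, 71.6, 78.7, 81.7, 87.1, 100.1, 116.5, 126.2.
The total first reaches 98 DD on day 9.

day 9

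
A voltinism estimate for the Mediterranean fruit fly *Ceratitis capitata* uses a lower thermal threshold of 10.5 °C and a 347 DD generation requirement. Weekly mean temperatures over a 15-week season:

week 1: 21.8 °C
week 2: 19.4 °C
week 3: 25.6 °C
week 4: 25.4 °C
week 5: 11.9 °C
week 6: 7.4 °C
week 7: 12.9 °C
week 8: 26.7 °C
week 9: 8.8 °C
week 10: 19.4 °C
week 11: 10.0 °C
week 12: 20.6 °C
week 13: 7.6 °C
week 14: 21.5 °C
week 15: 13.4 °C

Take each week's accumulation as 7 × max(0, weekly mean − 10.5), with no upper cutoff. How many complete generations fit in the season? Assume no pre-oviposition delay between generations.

Weekly DD (7 × max(0, T̄ − 10.5)): 79.1, 62.3, 105.7, 104.3, 9.8, 0.0, 16.8, 113.4, 0.0, 62.3, 0.0, 70.7, 0.0, 77.0, 20.3.
Season total = 721.7 DD.
Complete generations = ⌊721.7 / 347⌋ = 2.

2 generations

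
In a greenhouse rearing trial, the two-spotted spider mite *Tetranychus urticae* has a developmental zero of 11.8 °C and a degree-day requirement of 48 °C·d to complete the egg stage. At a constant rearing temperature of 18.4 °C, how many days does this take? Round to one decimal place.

Daily accumulation = 18.4 − 11.8 = 6.6 DD/day.
Duration = 48 / 6.6 = 7.273 ≈ 7.3 days.

7.3 days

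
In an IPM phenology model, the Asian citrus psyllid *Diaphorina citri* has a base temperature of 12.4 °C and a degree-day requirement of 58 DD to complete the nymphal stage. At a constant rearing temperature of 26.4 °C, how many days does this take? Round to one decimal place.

4.1 days

Daily accumulation = 26.4 − 12.4 = 14.0 DD/day.
Duration = 58 / 14.0 = 4.143 ≈ 4.1 days.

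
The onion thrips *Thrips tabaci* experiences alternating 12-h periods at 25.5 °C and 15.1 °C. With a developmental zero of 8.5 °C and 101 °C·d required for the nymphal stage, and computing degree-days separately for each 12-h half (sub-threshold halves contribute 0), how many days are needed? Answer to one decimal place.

Day half: max(0, 25.5 − 8.5) × 0.5 = 17.0 × 0.5 = 8.50 DD.
Night half: max(0, 15.1 − 8.5) × 0.5 = 6.6 × 0.5 = 3.30 DD.
Per 24 h: 11.80 DD/day.
Duration = 101 / 11.80 = 8.559 ≈ 8.6 days.

8.6 days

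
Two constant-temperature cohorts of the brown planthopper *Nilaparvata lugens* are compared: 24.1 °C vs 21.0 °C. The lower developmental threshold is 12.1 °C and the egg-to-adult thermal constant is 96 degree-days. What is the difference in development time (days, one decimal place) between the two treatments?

2.8 days

At 24.1 °C: 96 / (24.1 − 12.1) = 96 / 12.0 = 8.000 d.
At 21.0 °C: 96 / (21.0 − 12.1) = 96 / 8.9 = 10.787 d.
Difference = |8.000 − 10.787| = 2.787 ≈ 2.8 days.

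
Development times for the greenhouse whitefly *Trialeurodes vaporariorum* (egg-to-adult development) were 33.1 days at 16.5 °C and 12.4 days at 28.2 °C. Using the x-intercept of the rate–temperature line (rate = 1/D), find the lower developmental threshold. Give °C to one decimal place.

Under the model K = D·(T − T_b), so D₁·(T₁ − T_b) = D₂·(T₂ − T_b).
33.1·(16.5 − T_b) = 12.4·(28.2 − T_b)
T_b = (33.1·16.5 − 12.4·28.2) / (33.1 − 12.4) = 196.47 / 20.7 = 9.491 °C ≈ 9.5 °C.

9.5 °C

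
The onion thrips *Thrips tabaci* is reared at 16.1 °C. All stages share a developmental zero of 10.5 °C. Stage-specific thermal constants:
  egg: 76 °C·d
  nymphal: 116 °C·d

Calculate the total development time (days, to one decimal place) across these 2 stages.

Daily accumulation at 16.1 °C = 16.1 − 10.5 = 5.6 DD/day.
Total K = 76 + 116 = 192 DD.
Total duration = 192 / 5.6 = 34.286 ≈ 34.3 days.

34.3 days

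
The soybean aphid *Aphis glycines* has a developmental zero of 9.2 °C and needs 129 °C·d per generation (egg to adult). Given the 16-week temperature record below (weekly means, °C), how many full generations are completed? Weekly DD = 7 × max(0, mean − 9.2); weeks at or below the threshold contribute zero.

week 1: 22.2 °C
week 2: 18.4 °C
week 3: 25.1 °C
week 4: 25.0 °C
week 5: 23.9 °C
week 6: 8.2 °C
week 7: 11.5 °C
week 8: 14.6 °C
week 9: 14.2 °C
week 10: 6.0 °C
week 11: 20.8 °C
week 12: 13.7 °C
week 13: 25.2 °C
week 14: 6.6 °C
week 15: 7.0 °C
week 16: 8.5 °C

Weekly DD (7 × max(0, T̄ − 9.2)): 91.0, 64.4, 111.3, 110.6, 102.9, 0.0, 16.1, 37.8, 35.0, 0.0, 81.2, 31.5, 112.0, 0.0, 0.0, 0.0.
Season total = 793.8 DD.
Complete generations = ⌊793.8 / 129⌋ = 6.

6 generations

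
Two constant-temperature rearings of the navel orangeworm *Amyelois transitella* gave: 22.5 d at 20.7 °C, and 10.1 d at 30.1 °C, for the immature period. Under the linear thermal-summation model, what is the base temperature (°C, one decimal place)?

Linear rate model ⇒ the product D·(T − T_b) is constant across temperatures.
22.5·(20.7 − T_b) = 10.1·(30.1 − T_b)
T_b = (22.5·20.7 − 10.1·30.1) / (22.5 − 10.1) = 161.74 / 12.4 = 13.044 °C ≈ 13.0 °C.

13.0 °C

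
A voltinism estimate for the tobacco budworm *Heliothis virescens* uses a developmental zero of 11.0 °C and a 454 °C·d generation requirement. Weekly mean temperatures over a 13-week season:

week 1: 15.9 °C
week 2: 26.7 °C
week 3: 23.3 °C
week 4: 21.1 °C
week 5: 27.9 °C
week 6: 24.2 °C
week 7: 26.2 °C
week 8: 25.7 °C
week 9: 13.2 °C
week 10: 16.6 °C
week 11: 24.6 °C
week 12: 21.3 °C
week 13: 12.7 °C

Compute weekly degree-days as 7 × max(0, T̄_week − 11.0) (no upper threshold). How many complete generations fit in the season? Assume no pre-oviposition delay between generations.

2 generations

Weekly DD (7 × max(0, T̄ − 11.0)): 34.3, 109.9, 86.1, 70.7, 118.3, 92.4, 106.4, 102.9, 15.4, 39.2, 95.2, 72.1, 11.9.
Season total = 954.8 DD.
Complete generations = ⌊954.8 / 454⌋ = 2.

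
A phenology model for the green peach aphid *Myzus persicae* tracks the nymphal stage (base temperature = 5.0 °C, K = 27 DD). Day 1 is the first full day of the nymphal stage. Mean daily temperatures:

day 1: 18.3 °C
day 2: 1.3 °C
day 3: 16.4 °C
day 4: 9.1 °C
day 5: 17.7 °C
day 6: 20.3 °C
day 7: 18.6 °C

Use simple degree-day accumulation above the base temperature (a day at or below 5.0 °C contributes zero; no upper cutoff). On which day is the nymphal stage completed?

Daily DD above 5.0 °C: 13.3, 0.0, 11.4, 4.1, 12.7, 15.3, 13.6.
Cumulative: 13.3, 13.3, 24.7, 28.8, 41.5, 56.8, 70.4.
The total first reaches 27 DD on day 4.

day 4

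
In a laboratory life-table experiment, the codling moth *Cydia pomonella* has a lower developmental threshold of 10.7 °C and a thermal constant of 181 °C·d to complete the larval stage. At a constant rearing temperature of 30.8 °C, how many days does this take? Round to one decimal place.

9.0 days

Daily accumulation = 30.8 − 10.7 = 20.1 DD/day.
Duration = 181 / 20.1 = 9.005 ≈ 9.0 days.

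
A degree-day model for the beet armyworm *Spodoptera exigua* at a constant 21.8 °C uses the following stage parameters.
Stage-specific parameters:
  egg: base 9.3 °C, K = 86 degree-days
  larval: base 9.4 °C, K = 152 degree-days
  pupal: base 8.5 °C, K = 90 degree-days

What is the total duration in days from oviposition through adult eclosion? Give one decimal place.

25.9 days

egg: 86 / (21.8 − 9.3) = 86 / 12.5 = 6.880 d.
larval: 152 / (21.8 − 9.4) = 152 / 12.4 = 12.258 d.
pupal: 90 / (21.8 − 8.5) = 90 / 13.3 = 6.767 d.
Sum = 25.905 ≈ 25.9 days.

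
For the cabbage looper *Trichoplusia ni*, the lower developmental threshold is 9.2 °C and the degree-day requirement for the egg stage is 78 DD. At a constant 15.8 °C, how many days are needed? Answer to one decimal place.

11.8 days

Daily accumulation = 15.8 − 9.2 = 6.6 DD/day.
Duration = 78 / 6.6 = 11.818 ≈ 11.8 days.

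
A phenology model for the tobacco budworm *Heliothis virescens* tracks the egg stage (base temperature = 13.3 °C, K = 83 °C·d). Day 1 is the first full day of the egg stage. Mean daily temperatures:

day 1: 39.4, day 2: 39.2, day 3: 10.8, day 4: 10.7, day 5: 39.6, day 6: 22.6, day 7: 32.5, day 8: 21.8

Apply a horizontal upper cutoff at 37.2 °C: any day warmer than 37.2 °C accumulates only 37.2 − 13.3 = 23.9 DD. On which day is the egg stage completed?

day 7

Daily DD above 13.3 °C (capped at 23.9): 23.9, 23.9, 0.0, 0.0, 23.9, 9.3, 19.2, 8.5.
Cumulative: 23.9, 47.8, 47.8, 47.8, 71.7, 81.0, 100.2, 108.7.
The total first reaches 83 DD on day 7.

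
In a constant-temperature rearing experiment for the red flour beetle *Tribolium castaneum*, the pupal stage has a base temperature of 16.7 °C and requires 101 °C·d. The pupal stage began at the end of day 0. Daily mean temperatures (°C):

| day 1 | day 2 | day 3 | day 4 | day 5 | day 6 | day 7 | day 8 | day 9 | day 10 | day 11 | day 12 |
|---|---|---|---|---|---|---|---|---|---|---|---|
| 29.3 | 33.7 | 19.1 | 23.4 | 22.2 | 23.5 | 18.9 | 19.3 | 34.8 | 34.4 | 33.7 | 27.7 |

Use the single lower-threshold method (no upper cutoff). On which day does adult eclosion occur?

Daily DD above 16.7 °C: 12.6, 17.0, 2.4, 6.7, 5.5, 6.8, 2.2, 2.6, 18.1, 17.7, 17.0, 11.0.
Cumulative: 12.6, 29.6, 32.0, 38.7, 44.2, 51.0, 53.2, 55.8, 73.9, 91.6, 108.6, 119.6.
The total first reaches 101 DD on day 11.

day 11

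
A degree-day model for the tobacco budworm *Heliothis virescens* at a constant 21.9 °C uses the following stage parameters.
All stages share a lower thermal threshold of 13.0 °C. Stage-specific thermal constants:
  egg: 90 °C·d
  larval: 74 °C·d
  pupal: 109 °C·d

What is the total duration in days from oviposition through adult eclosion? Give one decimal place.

30.7 days

Daily accumulation at 21.9 °C = 21.9 − 13.0 = 8.9 DD/day.
Total K = 90 + 74 + 109 = 273 DD.
Total duration = 273 / 8.9 = 30.674 ≈ 30.7 days.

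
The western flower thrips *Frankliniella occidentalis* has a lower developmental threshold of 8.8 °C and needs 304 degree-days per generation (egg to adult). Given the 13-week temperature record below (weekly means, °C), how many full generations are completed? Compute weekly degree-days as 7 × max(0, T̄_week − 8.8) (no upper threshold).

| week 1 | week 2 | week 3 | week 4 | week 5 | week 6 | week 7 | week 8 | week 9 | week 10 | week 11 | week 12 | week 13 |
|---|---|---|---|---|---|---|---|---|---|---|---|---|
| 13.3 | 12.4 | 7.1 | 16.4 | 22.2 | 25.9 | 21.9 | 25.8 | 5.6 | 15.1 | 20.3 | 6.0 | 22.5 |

2 generations

Weekly DD (7 × max(0, T̄ − 8.8)): 31.5, 25.2, 0.0, 53.2, 93.8, 119.7, 91.7, 119.0, 0.0, 44.1, 80.5, 0.0, 95.9.
Season total = 754.6 DD.
Complete generations = ⌊754.6 / 304⌋ = 2.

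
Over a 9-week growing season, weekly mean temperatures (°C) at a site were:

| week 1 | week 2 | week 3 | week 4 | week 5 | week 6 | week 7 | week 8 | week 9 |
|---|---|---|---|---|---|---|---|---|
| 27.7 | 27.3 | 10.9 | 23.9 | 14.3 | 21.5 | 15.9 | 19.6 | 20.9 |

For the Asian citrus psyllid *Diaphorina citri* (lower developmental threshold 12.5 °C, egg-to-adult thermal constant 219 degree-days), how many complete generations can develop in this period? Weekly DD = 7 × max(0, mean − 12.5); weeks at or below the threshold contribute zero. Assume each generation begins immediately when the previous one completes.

2 generations

Weekly DD (7 × max(0, T̄ − 12.5)): 106.4, 103.6, 0.0, 79.8, 12.6, 63.0, 23.8, 49.7, 58.8.
Season total = 497.7 DD.
Complete generations = ⌊497.7 / 219⌋ = 2.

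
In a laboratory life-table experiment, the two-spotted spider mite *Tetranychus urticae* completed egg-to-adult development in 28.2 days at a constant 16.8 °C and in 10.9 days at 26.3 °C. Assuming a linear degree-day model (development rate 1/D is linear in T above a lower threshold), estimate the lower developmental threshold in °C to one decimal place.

Linear rate model ⇒ the product D·(T − T_b) is constant across temperatures.
28.2·(16.8 − T_b) = 10.9·(26.3 − T_b)
T_b = (28.2·16.8 − 10.9·26.3) / (28.2 − 10.9) = 187.09 / 17.3 = 10.814 °C ≈ 10.8 °C.

10.8 °C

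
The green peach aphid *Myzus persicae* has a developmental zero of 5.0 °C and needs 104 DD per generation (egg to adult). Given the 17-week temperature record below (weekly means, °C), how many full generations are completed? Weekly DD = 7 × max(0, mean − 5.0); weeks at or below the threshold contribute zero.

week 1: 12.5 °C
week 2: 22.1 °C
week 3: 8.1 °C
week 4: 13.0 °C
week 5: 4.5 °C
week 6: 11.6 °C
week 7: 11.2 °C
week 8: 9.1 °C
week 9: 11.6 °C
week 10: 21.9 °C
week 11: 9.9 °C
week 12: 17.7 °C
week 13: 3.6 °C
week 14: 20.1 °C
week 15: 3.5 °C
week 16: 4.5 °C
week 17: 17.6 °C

Weekly DD (7 × max(0, T̄ − 5.0)): 52.5, 119.7, 21.7, 56.0, 0.0, 46.2, 43.4, 28.7, 46.2, 118.3, 34.3, 88.9, 0.0, 105.7, 0.0, 0.0, 88.2.
Season total = 849.8 DD.
Complete generations = ⌊849.8 / 104⌋ = 8.

8 generations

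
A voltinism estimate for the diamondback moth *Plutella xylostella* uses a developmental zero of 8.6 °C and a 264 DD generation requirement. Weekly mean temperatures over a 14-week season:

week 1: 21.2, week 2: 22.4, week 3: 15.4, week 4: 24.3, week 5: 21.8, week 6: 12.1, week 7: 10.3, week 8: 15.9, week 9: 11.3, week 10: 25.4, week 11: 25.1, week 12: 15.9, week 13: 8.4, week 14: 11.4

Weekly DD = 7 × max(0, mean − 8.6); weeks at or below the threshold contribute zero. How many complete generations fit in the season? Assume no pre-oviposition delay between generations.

Weekly DD (7 × max(0, T̄ − 8.6)): 88.2, 96.6, 47.6, 109.9, 92.4, 24.5, 11.9, 51.1, 18.9, 117.6, 115.5, 51.1, 0.0, 19.6.
Season total = 844.9 DD.
Complete generations = ⌊844.9 / 264⌋ = 3.

3 generations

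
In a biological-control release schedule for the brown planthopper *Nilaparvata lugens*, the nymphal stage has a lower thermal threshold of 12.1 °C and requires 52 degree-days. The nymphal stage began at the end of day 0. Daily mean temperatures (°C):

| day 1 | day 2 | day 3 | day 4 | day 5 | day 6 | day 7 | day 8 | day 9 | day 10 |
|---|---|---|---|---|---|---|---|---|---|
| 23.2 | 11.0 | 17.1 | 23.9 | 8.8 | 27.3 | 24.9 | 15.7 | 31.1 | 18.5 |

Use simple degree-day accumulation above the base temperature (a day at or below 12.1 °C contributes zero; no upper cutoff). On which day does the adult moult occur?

Daily DD above 12.1 °C: 11.1, 0.0, 5.0, 11.8, 0.0, 15.2, 12.8, 3.6, 19.0, 6.4.
Cumulative: 11.1, 11.1, 16.1, 27.9, 27.9, 43.1, 55.9, 59.5, 78.5, 84.9.
The total first reaches 52 DD on day 7.

day 7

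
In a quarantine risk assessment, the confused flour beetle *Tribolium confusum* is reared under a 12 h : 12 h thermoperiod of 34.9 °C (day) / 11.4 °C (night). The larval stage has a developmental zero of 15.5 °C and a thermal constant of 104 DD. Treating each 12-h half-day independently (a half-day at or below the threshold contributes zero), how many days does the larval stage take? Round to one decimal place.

Day half: max(0, 34.9 − 15.5) × 0.5 = 19.4 × 0.5 = 9.70 DD.
Night half: max(0, 11.4 − 15.5) × 0.5 = 0.0 × 0.5 = 0.00 DD.
Per 24 h: 9.70 DD/day.
Duration = 104 / 9.70 = 10.722 ≈ 10.7 days.

10.7 days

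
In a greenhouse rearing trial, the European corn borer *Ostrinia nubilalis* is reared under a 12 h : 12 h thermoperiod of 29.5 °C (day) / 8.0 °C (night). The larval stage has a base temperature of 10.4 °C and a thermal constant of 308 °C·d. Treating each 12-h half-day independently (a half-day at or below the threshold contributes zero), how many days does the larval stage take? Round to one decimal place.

Day half: max(0, 29.5 − 10.4) × 0.5 = 19.1 × 0.5 = 9.55 DD.
Night half: max(0, 8.0 − 10.4) × 0.5 = 0.0 × 0.5 = 0.00 DD.
Per 24 h: 9.55 DD/day.
Duration = 308 / 9.55 = 32.251 ≈ 32.3 days.

32.3 days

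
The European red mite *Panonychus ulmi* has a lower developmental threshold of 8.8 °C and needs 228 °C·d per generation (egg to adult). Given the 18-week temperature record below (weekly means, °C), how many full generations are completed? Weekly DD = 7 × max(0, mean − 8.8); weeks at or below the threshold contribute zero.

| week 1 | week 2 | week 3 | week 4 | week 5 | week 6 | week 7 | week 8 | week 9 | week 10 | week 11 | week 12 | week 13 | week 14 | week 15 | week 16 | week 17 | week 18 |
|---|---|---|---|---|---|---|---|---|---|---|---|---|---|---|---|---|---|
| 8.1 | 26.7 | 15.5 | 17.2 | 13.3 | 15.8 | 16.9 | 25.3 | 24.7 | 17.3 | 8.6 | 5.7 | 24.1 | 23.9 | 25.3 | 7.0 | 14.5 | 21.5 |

Weekly DD (7 × max(0, T̄ − 8.8)): 0.0, 125.3, 46.9, 58.8, 31.5, 49.0, 56.7, 115.5, 111.3, 59.5, 0.0, 0.0, 107.1, 105.7, 115.5, 0.0, 39.9, 88.9.
Season total = 1111.6 DD.
Complete generations = ⌊1111.6 / 228⌋ = 4.

4 generations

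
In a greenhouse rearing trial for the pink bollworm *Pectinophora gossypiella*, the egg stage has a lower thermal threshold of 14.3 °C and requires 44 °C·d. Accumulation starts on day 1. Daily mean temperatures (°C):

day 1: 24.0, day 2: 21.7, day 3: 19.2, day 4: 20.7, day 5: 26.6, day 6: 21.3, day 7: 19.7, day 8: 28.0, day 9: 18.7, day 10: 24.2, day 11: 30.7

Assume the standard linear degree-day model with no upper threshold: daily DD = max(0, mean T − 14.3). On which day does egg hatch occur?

Daily DD above 14.3 °C: 9.7, 7.4, 4.9, 6.4, 12.3, 7.0, 5.4, 13.7, 4.4, 9.9, 16.4.
Cumulative: 9.7, 17.1, 22.0, 28.4, 40.7, 47.7, 53.1, 66.8, 71.2, 81.1, 97.5.
The total first reaches 44 DD on day 6.

day 6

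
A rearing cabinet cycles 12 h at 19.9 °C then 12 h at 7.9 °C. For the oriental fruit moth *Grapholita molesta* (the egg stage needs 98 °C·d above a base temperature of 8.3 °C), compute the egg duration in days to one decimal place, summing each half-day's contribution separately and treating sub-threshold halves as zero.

16.9 days

Day half: max(0, 19.9 − 8.3) × 0.5 = 11.6 × 0.5 = 5.80 DD.
Night half: max(0, 7.9 − 8.3) × 0.5 = 0.0 × 0.5 = 0.00 DD.
Per 24 h: 5.80 DD/day.
Duration = 98 / 5.80 = 16.897 ≈ 16.9 days.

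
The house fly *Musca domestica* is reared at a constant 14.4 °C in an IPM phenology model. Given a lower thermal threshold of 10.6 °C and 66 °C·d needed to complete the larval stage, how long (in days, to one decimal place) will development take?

Daily accumulation = 14.4 − 10.6 = 3.8 DD/day.
Duration = 66 / 3.8 = 17.368 ≈ 17.4 days.

17.4 days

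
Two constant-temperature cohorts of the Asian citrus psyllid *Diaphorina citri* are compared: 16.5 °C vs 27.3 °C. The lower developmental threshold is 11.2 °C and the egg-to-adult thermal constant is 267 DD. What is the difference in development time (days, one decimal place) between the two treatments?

At 16.5 °C: 267 / (16.5 − 11.2) = 267 / 5.3 = 50.377 d.
At 27.3 °C: 267 / (27.3 − 11.2) = 267 / 16.1 = 16.584 d.
Difference = |50.377 − 16.584| = 33.794 ≈ 33.8 days.

33.8 days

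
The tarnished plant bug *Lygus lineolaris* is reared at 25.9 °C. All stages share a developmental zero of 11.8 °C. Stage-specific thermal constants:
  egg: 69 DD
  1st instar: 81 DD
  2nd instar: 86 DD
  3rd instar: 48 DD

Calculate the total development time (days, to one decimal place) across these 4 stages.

20.1 days

Daily accumulation at 25.9 °C = 25.9 − 11.8 = 14.1 DD/day.
Total K = 69 + 81 + 86 + 48 = 284 DD.
Total duration = 284 / 14.1 = 20.142 ≈ 20.1 days.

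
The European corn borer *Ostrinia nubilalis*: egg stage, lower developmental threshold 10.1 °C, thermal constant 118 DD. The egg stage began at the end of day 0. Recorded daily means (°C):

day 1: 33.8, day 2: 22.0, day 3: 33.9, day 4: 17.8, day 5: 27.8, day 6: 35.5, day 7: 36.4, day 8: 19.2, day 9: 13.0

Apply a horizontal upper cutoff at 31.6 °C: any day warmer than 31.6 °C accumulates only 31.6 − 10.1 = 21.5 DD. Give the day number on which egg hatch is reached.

Daily DD above 10.1 °C (capped at 21.5): 21.5, 11.9, 21.5, 7.7, 17.7, 21.5, 21.5, 9.1, 2.9.
Cumulative: 21.5, 33.4, 54.9, 62.6, 80.3, 101.8, 123.3, 132.4, 135.3.
The total first reaches 118 DD on day 7.

day 7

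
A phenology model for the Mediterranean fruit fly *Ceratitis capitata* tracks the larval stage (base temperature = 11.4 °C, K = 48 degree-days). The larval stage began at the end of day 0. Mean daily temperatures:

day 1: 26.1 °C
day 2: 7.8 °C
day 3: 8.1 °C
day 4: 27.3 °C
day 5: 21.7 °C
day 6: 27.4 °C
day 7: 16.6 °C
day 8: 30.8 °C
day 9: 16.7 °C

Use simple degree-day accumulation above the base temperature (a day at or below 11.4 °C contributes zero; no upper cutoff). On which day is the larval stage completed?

day 6

Daily DD above 11.4 °C: 14.7, 0.0, 0.0, 15.9, 10.3, 16.0, 5.2, 19.4, 5.3.
Cumulative: 14.7, 14.7, 14.7, 30.6, 40.9, 56.9, 62.1, 81.5, 86.8.
The total first reaches 48 DD on day 6.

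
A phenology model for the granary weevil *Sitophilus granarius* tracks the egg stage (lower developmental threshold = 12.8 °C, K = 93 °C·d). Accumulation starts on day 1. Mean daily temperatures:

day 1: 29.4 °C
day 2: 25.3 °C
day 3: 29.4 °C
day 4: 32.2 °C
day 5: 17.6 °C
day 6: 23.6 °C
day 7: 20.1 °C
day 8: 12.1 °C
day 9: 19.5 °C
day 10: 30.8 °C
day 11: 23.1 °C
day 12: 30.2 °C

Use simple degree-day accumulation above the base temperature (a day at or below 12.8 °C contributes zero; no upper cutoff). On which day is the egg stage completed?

Daily DD above 12.8 °C: 16.6, 12.5, 16.6, 19.4, 4.8, 10.8, 7.3, 0.0, 6.7, 18.0, 10.3, 17.4.
Cumulative: 16.6, 29.1, 45.7, 65.1, 69.9, 80.7, 88.0, 88.0, 94.7, 112.7, 123.0, 140.4.
The total first reaches 93 DD on day 9.

day 9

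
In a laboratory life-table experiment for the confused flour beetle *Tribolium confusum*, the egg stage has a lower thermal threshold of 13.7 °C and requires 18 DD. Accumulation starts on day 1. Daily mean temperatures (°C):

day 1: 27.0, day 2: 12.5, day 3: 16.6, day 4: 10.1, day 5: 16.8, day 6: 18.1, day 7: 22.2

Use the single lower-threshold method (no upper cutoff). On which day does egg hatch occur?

Daily DD above 13.7 °C: 13.3, 0.0, 2.9, 0.0, 3.1, 4.4, 8.5.
Cumulative: 13.3, 13.3, 16.2, 16.2, 19.3, 23.7, 32.2.
The total first reaches 18 DD on day 5.

day 5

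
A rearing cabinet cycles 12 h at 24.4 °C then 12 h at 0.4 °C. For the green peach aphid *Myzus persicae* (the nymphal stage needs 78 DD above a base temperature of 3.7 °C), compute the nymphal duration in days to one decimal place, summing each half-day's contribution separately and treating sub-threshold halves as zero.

7.5 days

Day half: max(0, 24.4 − 3.7) × 0.5 = 20.7 × 0.5 = 10.35 DD.
Night half: max(0, 0.4 − 3.7) × 0.5 = 0.0 × 0.5 = 0.00 DD.
Per 24 h: 10.35 DD/day.
Duration = 78 / 10.35 = 7.536 ≈ 7.5 days.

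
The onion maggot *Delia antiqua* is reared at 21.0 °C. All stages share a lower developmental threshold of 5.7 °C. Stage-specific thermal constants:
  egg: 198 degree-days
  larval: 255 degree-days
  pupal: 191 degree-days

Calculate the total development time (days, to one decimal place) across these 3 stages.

Daily accumulation at 21.0 °C = 21.0 − 5.7 = 15.3 DD/day.
Total K = 198 + 255 + 191 = 644 DD.
Total duration = 644 / 15.3 = 42.092 ≈ 42.1 days.

42.1 days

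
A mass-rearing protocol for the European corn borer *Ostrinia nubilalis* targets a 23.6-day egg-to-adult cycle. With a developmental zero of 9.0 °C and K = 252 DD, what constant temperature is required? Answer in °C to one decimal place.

19.7 °C

Required daily accumulation = 252 / 23.6 = 10.678 DD/day.
T = T_base + 10.678 = 9.0 + 10.678 = 19.678 ≈ 19.7 °C.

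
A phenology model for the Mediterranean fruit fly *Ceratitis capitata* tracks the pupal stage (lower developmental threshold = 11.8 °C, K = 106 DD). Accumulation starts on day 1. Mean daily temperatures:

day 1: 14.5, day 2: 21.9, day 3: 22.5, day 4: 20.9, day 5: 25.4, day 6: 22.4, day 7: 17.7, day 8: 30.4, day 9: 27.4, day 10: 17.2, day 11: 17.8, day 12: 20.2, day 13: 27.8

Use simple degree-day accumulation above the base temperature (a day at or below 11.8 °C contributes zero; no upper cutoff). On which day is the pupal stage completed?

Daily DD above 11.8 °C: 2.7, 10.1, 10.7, 9.1, 13.6, 10.6, 5.9, 18.6, 15.6, 5.4, 6.0, 8.4, 16.0.
Cumulative: 2.7, 12.8, 23.5, 32.6, 46.2, 56.8, 62.7, 81.3, 96.9, 102.3, 108.3, 116.7, 132.7.
The total first reaches 106 DD on day 11.

day 11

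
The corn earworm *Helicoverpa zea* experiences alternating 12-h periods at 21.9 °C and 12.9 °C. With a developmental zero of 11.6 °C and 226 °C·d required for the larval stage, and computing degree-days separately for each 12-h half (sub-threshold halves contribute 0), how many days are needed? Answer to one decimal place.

Day half: max(0, 21.9 − 11.6) × 0.5 = 10.3 × 0.5 = 5.15 DD.
Night half: max(0, 12.9 − 11.6) × 0.5 = 1.3 × 0.5 = 0.65 DD.
Per 24 h: 5.80 DD/day.
Duration = 226 / 5.80 = 38.966 ≈ 39.0 days.

39.0 days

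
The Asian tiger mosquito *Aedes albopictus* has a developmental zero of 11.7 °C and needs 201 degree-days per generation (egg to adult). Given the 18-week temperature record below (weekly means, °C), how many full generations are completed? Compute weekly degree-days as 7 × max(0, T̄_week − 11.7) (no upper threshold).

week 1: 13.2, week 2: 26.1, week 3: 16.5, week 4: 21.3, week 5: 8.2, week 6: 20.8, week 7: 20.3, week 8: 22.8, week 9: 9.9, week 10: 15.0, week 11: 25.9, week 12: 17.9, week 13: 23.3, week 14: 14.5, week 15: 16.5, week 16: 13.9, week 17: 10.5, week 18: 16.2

Weekly DD (7 × max(0, T̄ − 11.7)): 10.5, 100.8, 33.6, 67.2, 0.0, 63.7, 60.2, 77.7, 0.0, 23.1, 99.4, 43.4, 81.2, 19.6, 33.6, 15.4, 0.0, 31.5.
Season total = 760.9 DD.
Complete generations = ⌊760.9 / 201⌋ = 3.

3 generations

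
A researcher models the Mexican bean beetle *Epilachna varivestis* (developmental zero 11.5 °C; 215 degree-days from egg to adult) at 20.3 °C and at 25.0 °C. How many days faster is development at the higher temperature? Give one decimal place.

At 20.3 °C: 215 / (20.3 − 11.5) = 215 / 8.8 = 24.432 d.
At 25.0 °C: 215 / (25.0 − 11.5) = 215 / 13.5 = 15.926 d.
Difference = |24.432 − 15.926| = 8.506 ≈ 8.5 days.

8.5 days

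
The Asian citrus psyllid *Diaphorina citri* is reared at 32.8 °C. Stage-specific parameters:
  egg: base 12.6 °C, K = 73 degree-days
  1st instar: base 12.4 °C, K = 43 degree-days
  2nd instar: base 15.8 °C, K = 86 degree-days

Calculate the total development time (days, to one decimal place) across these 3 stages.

10.8 days

egg: 73 / (32.8 − 12.6) = 73 / 20.2 = 3.614 d.
1st instar: 43 / (32.8 − 12.4) = 43 / 20.4 = 2.108 d.
2nd instar: 86 / (32.8 − 15.8) = 86 / 17.0 = 5.059 d.
Sum = 10.781 ≈ 10.8 days.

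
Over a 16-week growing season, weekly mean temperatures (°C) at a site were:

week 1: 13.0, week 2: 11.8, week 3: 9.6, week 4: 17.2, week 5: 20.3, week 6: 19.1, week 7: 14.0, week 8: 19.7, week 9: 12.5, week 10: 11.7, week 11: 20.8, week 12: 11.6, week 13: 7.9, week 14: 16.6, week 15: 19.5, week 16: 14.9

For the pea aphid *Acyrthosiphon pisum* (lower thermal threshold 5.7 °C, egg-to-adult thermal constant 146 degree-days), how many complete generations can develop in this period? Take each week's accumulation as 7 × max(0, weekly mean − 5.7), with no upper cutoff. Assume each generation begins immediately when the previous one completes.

7 generations

Weekly DD (7 × max(0, T̄ − 5.7)): 51.1, 42.7, 27.3, 80.5, 102.2, 93.8, 58.1, 98.0, 47.6, 42.0, 105.7, 41.3, 15.4, 76.3, 96.6, 64.4.
Season total = 1043.0 DD.
Complete generations = ⌊1043.0 / 146⌋ = 7.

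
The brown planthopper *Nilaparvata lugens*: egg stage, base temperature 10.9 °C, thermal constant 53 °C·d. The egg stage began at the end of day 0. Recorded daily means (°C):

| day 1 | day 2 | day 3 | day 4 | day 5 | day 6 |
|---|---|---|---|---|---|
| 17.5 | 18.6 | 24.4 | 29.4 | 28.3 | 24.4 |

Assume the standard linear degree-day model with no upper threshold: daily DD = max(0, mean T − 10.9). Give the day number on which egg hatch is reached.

day 5

Daily DD above 10.9 °C: 6.6, 7.7, 13.5, 18.5, 17.4, 13.5.
Cumulative: 6.6, 14.3, 27.8, 46.3, 63.7, 77.2.
The total first reaches 53 DD on day 5.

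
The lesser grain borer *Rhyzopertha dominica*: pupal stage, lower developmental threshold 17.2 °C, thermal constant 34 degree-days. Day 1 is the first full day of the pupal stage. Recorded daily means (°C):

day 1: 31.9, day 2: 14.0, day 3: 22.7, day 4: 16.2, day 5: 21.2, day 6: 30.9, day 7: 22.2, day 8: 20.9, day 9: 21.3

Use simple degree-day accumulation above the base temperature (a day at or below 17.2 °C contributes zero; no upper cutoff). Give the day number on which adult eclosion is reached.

day 6

Daily DD above 17.2 °C: 14.7, 0.0, 5.5, 0.0, 4.0, 13.7, 5.0, 3.7, 4.1.
Cumulative: 14.7, 14.7, 20.2, 20.2, 24.2, 37.9, 42.9, 46.6, 50.7.
The total first reaches 34 DD on day 6.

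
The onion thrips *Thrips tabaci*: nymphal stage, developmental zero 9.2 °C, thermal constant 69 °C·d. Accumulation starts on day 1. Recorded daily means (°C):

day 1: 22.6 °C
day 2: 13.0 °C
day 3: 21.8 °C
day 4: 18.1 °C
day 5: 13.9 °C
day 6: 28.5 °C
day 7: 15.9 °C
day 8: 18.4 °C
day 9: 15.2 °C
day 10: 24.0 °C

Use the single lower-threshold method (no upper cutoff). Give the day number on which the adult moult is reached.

Daily DD above 9.2 °C: 13.4, 3.8, 12.6, 8.9, 4.7, 19.3, 6.7, 9.2, 6.0, 14.8.
Cumulative: 13.4, 17.2, 29.8, 38.7, 43.4, 62.7, 69.4, 78.6, 84.6, 99.4.
The total first reaches 69 DD on day 7.

day 7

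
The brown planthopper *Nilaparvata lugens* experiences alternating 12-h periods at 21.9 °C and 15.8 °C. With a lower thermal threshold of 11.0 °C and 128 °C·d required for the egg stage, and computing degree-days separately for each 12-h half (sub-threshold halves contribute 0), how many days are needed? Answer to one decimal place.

Day half: max(0, 21.9 − 11.0) × 0.5 = 10.9 × 0.5 = 5.45 DD.
Night half: max(0, 15.8 − 11.0) × 0.5 = 4.8 × 0.5 = 2.40 DD.
Per 24 h: 7.85 DD/day.
Duration = 128 / 7.85 = 16.306 ≈ 16.3 days.

16.3 days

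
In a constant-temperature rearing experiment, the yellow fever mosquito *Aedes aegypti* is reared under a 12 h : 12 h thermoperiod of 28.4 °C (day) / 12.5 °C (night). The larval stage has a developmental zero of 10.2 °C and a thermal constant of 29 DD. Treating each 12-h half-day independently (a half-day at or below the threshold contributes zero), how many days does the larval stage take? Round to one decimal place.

Day half: max(0, 28.4 − 10.2) × 0.5 = 18.2 × 0.5 = 9.10 DD.
Night half: max(0, 12.5 − 10.2) × 0.5 = 2.3 × 0.5 = 1.15 DD.
Per 24 h: 10.25 DD/day.
Duration = 29 / 10.25 = 2.829 ≈ 2.8 days.

2.8 days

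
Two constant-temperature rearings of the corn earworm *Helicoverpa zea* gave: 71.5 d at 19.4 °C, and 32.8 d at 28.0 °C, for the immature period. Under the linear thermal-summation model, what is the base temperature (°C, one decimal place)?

Equal thermal constants: D₁(T₁ − T_b) = D₂(T₂ − T_b).
71.5·(19.4 − T_b) = 32.8·(28.0 − T_b)
T_b = (71.5·19.4 − 32.8·28.0) / (71.5 − 32.8) = 468.70 / 38.7 = 12.111 °C ≈ 12.1 °C.

12.1 °C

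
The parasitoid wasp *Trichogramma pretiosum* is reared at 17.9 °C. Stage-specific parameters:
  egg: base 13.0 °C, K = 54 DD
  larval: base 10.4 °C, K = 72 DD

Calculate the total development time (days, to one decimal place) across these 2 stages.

egg: 54 / (17.9 − 13.0) = 54 / 4.9 = 11.020 d.
larval: 72 / (17.9 − 10.4) = 72 / 7.5 = 9.600 d.
Sum = 20.620 ≈ 20.6 days.

20.6 days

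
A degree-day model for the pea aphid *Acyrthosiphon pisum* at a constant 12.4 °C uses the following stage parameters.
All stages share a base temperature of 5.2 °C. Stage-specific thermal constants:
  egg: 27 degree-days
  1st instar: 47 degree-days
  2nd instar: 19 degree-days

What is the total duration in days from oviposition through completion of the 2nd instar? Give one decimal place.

Daily accumulation at 12.4 °C = 12.4 − 5.2 = 7.2 DD/day.
Total K = 27 + 47 + 19 = 93 DD.
Total duration = 93 / 7.2 = 12.917 ≈ 12.9 days.

12.9 days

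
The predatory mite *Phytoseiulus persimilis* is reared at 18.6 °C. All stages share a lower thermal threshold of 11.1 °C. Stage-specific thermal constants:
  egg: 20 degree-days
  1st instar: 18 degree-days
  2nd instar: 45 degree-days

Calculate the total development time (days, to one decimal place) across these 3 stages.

11.1 days

Daily accumulation at 18.6 °C = 18.6 − 11.1 = 7.5 DD/day.
Total K = 20 + 18 + 45 = 83 DD.
Total duration = 83 / 7.5 = 11.067 ≈ 11.1 days.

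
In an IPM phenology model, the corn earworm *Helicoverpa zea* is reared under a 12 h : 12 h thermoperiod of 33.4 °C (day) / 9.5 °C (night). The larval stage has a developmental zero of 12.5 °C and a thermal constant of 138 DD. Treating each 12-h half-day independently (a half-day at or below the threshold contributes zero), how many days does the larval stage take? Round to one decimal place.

13.2 days

Day half: max(0, 33.4 − 12.5) × 0.5 = 20.9 × 0.5 = 10.45 DD.
Night half: max(0, 9.5 − 12.5) × 0.5 = 0.0 × 0.5 = 0.00 DD.
Per 24 h: 10.45 DD/day.
Duration = 138 / 10.45 = 13.206 ≈ 13.2 days.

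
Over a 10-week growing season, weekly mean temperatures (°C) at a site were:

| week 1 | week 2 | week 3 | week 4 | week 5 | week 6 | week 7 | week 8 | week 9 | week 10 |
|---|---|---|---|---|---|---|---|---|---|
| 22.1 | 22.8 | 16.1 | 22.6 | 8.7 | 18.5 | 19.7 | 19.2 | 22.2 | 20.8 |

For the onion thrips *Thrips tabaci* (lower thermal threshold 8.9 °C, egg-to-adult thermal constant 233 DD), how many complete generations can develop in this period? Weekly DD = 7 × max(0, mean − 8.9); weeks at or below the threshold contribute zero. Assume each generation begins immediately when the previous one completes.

Weekly DD (7 × max(0, T̄ − 8.9)): 92.4, 97.3, 50.4, 95.9, 0.0, 67.2, 75.6, 72.1, 93.1, 83.3.
Season total = 727.3 DD.
Complete generations = ⌊727.3 / 233⌋ = 3.

3 generations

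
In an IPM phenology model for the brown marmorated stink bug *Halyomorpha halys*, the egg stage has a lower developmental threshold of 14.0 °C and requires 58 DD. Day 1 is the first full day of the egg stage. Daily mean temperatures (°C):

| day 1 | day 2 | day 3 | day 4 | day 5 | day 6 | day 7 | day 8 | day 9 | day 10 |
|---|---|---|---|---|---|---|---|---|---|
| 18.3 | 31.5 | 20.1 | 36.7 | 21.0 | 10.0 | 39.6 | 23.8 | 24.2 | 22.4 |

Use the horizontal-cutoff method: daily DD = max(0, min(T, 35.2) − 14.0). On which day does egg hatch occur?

Daily DD above 14.0 °C (capped at 21.2): 4.3, 17.5, 6.1, 21.2, 7.0, 0.0, 21.2, 9.8, 10.2, 8.4.
Cumulative: 4.3, 21.8, 27.9, 49.1, 56.1, 56.1, 77.3, 87.1, 97.3, 105.7.
The total first reaches 58 DD on day 7.

day 7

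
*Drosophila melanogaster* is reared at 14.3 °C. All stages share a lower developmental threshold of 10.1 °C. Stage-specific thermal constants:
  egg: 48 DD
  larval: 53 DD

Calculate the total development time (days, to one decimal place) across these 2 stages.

Daily accumulation at 14.3 °C = 14.3 − 10.1 = 4.2 DD/day.
Total K = 48 + 53 = 101 DD.
Total duration = 101 / 4.2 = 24.048 ≈ 24.0 days.

24.0 days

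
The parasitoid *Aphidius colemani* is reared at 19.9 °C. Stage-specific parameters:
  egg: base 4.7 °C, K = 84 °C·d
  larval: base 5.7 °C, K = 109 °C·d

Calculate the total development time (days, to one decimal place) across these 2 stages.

13.2 days

egg: 84 / (19.9 − 4.7) = 84 / 15.2 = 5.526 d.
larval: 109 / (19.9 − 5.7) = 109 / 14.2 = 7.676 d.
Sum = 13.202 ≈ 13.2 days.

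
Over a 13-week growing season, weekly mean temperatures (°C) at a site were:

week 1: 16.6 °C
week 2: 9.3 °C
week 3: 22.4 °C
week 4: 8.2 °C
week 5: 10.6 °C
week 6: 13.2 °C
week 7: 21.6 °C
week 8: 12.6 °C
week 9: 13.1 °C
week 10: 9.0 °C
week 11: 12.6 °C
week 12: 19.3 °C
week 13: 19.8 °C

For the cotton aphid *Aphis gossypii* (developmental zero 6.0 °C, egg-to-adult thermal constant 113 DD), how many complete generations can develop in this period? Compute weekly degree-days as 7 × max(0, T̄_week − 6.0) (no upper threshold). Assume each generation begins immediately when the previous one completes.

6 generations

Weekly DD (7 × max(0, T̄ − 6.0)): 74.2, 23.1, 114.8, 15.4, 32.2, 50.4, 109.2, 46.2, 49.7, 21.0, 46.2, 93.1, 96.6.
Season total = 772.1 DD.
Complete generations = ⌊772.1 / 113⌋ = 6.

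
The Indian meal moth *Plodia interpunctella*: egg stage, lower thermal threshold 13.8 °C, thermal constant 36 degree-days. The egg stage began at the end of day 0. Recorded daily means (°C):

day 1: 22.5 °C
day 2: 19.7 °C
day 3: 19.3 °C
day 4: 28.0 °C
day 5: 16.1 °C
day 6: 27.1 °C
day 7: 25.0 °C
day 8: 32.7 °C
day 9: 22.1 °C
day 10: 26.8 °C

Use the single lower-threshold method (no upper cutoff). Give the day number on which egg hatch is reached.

day 5

Daily DD above 13.8 °C: 8.7, 5.9, 5.5, 14.2, 2.3, 13.3, 11.2, 18.9, 8.3, 13.0.
Cumulative: 8.7, 14.6, 20.1, 34.3, 36.6, 49.9, 61.1, 80.0, 88.3, 101.3.
The total first reaches 36 DD on day 5.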